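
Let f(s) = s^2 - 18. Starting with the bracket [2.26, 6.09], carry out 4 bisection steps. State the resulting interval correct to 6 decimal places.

[4.175000, 4.414375]

f(2.260000) = -12.892400, f(6.090000) = 19.088100 (opposite signs)
step 1: m = 4.175000, f(m) = -0.569375 < 0 → root in [4.175000, 6.090000]
step 2: m = 5.132500, f(m) = 8.342556 > 0 → root in [4.175000, 5.132500]
step 3: m = 4.653750, f(m) = 3.657389 > 0 → root in [4.175000, 4.653750]
step 4: m = 4.414375, f(m) = 1.486707 > 0 → root in [4.175000, 4.414375]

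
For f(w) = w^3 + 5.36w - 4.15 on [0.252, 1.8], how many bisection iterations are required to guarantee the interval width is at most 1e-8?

Initial width b − a = 1.8 − 0.252 = 1.548000.
After n steps the width is (b−a)/2^n; need (b−a)/2^n ≤ 1e-8.
So n ≥ log₂(1.548000/1e-8) = log₂(154800000.0000) ≈ 27.2058.
Hence n = 28.

28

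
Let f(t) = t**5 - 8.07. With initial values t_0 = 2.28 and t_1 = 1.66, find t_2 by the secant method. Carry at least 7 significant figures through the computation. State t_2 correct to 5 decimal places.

Secant update: t_(k+1) = t_k − f(t_k)·(t_k − t_(k-1))/(f(t_k) − f(t_(k-1))).
f(t_0) = 53.543267, f(t_1) = 4.534930
t_2 = 1.660000 - (4.534930)·(1.660000 - 2.280000)/(4.534930 - (53.543267)) = 1.602629; f(t_2) = 2.502191

1.60263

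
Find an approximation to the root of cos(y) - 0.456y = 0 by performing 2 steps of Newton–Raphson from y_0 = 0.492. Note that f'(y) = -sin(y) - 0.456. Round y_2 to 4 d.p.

1.0668

y_0 = 0.492000: f = 0.657038, f' = -0.928390 → y_1 = 0.492000 - (0.657038)/(-0.928390) = 1.199718
y_1 = 1.199718: f = -0.184451, f' = -1.387937 → y_2 = 1.199718 - (-0.184451)/(-1.387937) = 1.066822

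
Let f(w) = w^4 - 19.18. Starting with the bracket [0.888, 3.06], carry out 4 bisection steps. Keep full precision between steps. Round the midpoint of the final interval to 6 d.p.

f(0.888000) = -18.558198, f(3.060000) = 68.497005 (opposite signs)
step 1: m = 1.974000, f(m) = -3.995916 < 0 → root in [1.974000, 3.060000]
step 2: m = 2.517000, f(m) = 20.955887 > 0 → root in [1.974000, 2.517000]
step 3: m = 2.245500, f(m) = 6.244489 > 0 → root in [1.974000, 2.245500]
step 4: m = 2.109750, f(m) = 0.631802 > 0 → root in [1.974000, 2.109750]
Midpoint of [1.974000, 2.109750] = 2.041875

2.041875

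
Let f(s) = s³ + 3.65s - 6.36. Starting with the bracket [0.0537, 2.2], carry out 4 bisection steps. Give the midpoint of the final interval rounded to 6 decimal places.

f(0.053700) = -6.163840, f(2.200000) = 12.318000 (opposite signs)
step 1: m = 1.126850, f(m) = -0.816134 < 0 → root in [1.126850, 2.200000]
step 2: m = 1.663425, f(m) = 4.314169 > 0 → root in [1.126850, 1.663425]
step 3: m = 1.395138, f(m) = 1.447760 > 0 → root in [1.126850, 1.395138]
step 4: m = 1.260994, f(m) = 0.247740 > 0 → root in [1.126850, 1.260994]
Midpoint of [1.126850, 1.260994] = 1.193922

1.193922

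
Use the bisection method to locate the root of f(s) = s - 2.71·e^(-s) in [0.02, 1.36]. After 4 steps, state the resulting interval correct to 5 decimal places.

[0.94125, 1.02500]

f(0.020000) = -2.636338, f(1.360000) = 0.664449 (opposite signs)
step 1: m = 0.690000, f(m) = -0.669271 < 0 → root in [0.690000, 1.360000]
step 2: m = 1.025000, f(m) = 0.052662 > 0 → root in [0.690000, 1.025000]
step 3: m = 0.857500, f(m) = -0.292140 < 0 → root in [0.857500, 1.025000]
step 4: m = 0.941250, f(m) = -0.116029 < 0 → root in [0.941250, 1.025000]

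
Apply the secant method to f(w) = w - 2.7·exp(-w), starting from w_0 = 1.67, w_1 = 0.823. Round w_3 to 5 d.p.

0.99785

f(w_0) = 1.161733, f(w_1) = -0.362603
w_2 = 0.823000 - (-0.362603)·(0.823000 - 1.670000)/(-0.362603 - (1.161733)) = 1.024481; f(w_2) = 0.055228
w_3 = 1.024481 - (0.055228)·(1.024481 - 0.823000)/(0.055228 - (-0.362603)) = 0.997850; f(w_3) = 0.002437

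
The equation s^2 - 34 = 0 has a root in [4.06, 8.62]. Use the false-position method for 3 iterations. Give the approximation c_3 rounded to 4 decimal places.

f(4.060000) = -17.516400, f(8.620000) = 40.304400
step 1: c = 5.441420, f(c) = -4.390953 < 0 → new bracket [5.441420, 8.620000]
step 2: c = 5.753689, f(c) = -0.895062 < 0 → new bracket [5.753689, 8.620000]
step 3: c = 5.815960, f(c) = -0.174610 < 0 → new bracket [5.815960, 8.620000]

5.8160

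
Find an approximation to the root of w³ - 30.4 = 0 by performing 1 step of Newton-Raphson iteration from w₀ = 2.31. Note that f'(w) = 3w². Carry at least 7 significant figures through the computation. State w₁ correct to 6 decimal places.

3.439015

Newton update: w ← w − f(w)/f'(w).
w_0 = 2.310000: f = -18.073609, f' = 16.008300 → w_1 = 2.310000 - (-18.073609)/(16.008300) = 3.439015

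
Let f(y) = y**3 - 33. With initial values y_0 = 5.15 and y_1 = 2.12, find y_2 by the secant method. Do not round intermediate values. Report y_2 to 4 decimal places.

2.6797

f(y_0) = 103.590875, f(y_1) = -23.471872
y_2 = 2.120000 - (-23.471872)·(2.120000 - 5.150000)/(-23.471872 - (103.590875)) = 2.679722; f(y_2) = -13.757165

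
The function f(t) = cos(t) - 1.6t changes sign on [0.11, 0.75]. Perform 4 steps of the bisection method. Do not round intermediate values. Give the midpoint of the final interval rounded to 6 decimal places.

0.530000

f(0.110000) = 0.817956, f(0.750000) = -0.468311 (opposite signs)
step 1: m = 0.430000, f(m) = 0.220966 > 0 → root in [0.430000, 0.750000]
step 2: m = 0.590000, f(m) = -0.113059 < 0 → root in [0.430000, 0.590000]
step 3: m = 0.510000, f(m) = 0.056745 > 0 → root in [0.510000, 0.590000]
step 4: m = 0.550000, f(m) = -0.027475 < 0 → root in [0.510000, 0.550000]
Midpoint of [0.510000, 0.550000] = 0.530000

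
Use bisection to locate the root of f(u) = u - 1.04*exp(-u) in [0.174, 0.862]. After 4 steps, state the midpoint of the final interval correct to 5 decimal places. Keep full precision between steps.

0.58250

f(0.174000) = -0.699909, f(0.862000) = 0.422791 (opposite signs)
step 1: m = 0.518000, f(m) = -0.101539 < 0 → root in [0.518000, 0.862000]
step 2: m = 0.690000, f(m) = 0.168361 > 0 → root in [0.518000, 0.690000]
step 3: m = 0.604000, f(m) = 0.035514 > 0 → root in [0.518000, 0.604000]
step 4: m = 0.561000, f(m) = -0.032464 < 0 → root in [0.561000, 0.604000]
Midpoint of [0.561000, 0.604000] = 0.582500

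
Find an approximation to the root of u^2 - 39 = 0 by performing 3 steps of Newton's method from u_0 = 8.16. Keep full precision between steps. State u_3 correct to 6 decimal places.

6.244999

Newton update: u ← u − f(u)/f'(u).
f'(u) = 2u
u_0 = 8.160000: f = 27.585600, f' = 16.320000 → u_1 = 8.160000 - (27.585600)/(16.320000) = 6.469706
u_1 = 6.469706: f = 2.857094, f' = 12.939412 → u_2 = 6.469706 - (2.857094)/(12.939412) = 6.248900
u_2 = 6.248900: f = 0.048755, f' = 12.497801 → u_3 = 6.248900 - (0.048755)/(12.497801) = 6.244999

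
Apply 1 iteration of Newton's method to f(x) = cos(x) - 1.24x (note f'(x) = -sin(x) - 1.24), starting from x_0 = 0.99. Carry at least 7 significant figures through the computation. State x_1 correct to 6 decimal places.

x_0 = 0.990000: f = -0.678910, f' = -2.076026 → x_1 = 0.990000 - (-0.678910)/(-2.076026) = 0.662976

0.662976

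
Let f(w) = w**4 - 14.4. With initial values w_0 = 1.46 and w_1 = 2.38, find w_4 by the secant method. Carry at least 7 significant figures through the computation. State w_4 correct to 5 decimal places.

Secant update: w_(k+1) = w_k − f(w_k)·(w_k − w_(k-1))/(f(w_k) − f(w_(k-1))).
f(w_0) = -9.856281, f(w_1) = 17.685427
w_2 = 2.380000 - (17.685427)·(2.380000 - 1.460000)/(17.685427 - (-9.856281)) = 1.789238; f(w_2) = -4.151212
w_3 = 1.789238 - (-4.151212)·(1.789238 - 2.380000)/(-4.151212 - (17.685427)) = 1.901544; f(w_3) = -1.325495
w_4 = 1.901544 - (-1.325495)·(1.901544 - 1.789238)/(-1.325495 - (-4.151212)) = 1.954224; f(w_4) = 0.184706

1.95422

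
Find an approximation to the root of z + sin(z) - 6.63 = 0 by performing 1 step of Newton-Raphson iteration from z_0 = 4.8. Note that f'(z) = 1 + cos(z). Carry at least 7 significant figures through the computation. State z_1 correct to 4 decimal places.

7.3988

z_0 = 4.800000: f = -2.826165, f' = 1.087499 → z_1 = 4.800000 - (-2.826165)/(1.087499) = 7.398774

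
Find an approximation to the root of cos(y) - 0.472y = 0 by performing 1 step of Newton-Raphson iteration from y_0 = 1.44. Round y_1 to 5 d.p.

1.06469

f'(y) = -sin(y) - 0.472
y_0 = 1.440000: f = -0.549256, f' = -1.463458 → y_1 = 1.440000 - (-0.549256)/(-1.463458) = 1.064686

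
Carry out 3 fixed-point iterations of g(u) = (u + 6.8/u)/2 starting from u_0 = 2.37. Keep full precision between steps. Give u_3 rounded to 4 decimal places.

u_1 = g(2.370000) = 2.619599
u_2 = g(2.619599) = 2.607708
u_3 = g(2.607708) = 2.607681

2.6077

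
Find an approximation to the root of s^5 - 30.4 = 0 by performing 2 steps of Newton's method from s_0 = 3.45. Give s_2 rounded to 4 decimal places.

f'(s) = 5s^4
s_0 = 3.450000: f = 458.359797, f' = 708.347531 → s_1 = 3.450000 - (458.359797)/(708.347531) = 2.802917
s_1 = 2.802917: f = 142.601960, f' = 308.610588 → s_2 = 2.802917 - (142.601960)/(308.610588) = 2.340839

2.3408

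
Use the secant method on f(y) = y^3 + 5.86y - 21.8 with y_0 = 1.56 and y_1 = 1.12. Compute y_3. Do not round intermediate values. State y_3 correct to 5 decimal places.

2.02776

Secant update: y_(k+1) = y_k − f(y_k)·(y_k − y_(k-1))/(f(y_k) − f(y_(k-1))).
f(y_0) = -8.861984, f(y_1) = -13.831872
y_2 = 1.120000 - (-13.831872)·(1.120000 - 1.560000)/(-13.831872 - (-8.861984)) = 2.344580; f(y_2) = 4.827517
y_3 = 2.344580 - (4.827517)·(2.344580 - 1.120000)/(4.827517 - (-13.831872)) = 2.027759; f(y_3) = -1.579579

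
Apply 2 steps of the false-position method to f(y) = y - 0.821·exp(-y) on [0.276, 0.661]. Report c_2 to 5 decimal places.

f(0.276000) = -0.346985, f(0.661000) = 0.237089
step 1: c = 0.504720, f(c) = 0.009103 > 0 → new bracket [0.276000, 0.504720]
step 2: c = 0.498873, f(c) = 0.000350 > 0 → new bracket [0.276000, 0.498873]

0.49887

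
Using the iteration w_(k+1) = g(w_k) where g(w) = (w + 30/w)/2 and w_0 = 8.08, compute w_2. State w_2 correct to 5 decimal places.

w_1 = g(8.080000) = 5.896436
w_2 = g(5.896436) = 5.492128

5.49213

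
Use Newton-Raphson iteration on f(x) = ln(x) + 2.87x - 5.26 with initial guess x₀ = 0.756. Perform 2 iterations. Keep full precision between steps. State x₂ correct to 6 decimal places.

f'(x) = 1/x + 2.87
x_0 = 0.756000: f = -3.369994, f' = 4.192751 → x_1 = 0.756000 - (-3.369994)/(4.192751) = 1.559767
x_1 = 1.559767: f = -0.338933, f' = 3.511122 → x_2 = 1.559767 - (-0.338933)/(3.511122) = 1.656298

1.656298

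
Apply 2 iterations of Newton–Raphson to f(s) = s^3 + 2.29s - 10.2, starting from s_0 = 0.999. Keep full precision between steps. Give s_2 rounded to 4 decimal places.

f'(s) = 3s^2 + 2.29
s_0 = 0.999000: f = -6.915287, f' = 5.284003 → s_1 = 0.999000 - (-6.915287)/(5.284003) = 2.307721
s_1 = 2.307721: f = 7.374630, f' = 18.266732 → s_2 = 2.307721 - (7.374630)/(18.266732) = 1.904002

1.9040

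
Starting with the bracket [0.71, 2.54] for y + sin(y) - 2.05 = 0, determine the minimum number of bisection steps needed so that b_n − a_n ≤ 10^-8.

28

Initial width b − a = 2.54 − 0.71 = 1.830000.
After n steps the width is (b−a)/2^n; need (b−a)/2^n ≤ 10^-8.
So n ≥ log₂(1.830000/10^-8) = log₂(183000000.0000) ≈ 27.4473.
Hence n = 28.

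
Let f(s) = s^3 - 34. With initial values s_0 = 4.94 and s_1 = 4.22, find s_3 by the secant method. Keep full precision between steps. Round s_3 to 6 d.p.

f(s_0) = 86.553784, f(s_1) = 41.151448
s_2 = 4.220000 - (41.151448)·(4.220000 - 4.940000)/(41.151448 - (86.553784)) = 3.567411; f(s_2) = 11.400394
s_3 = 3.567411 - (11.400394)·(3.567411 - 4.220000)/(11.400394 - (41.151448)) = 3.317344; f(s_3) = 2.506618

3.317344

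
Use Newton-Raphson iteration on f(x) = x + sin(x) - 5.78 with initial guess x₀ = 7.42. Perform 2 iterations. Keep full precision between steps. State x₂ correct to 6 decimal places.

6.052796

f'(x) = 1 + cos(x)
x_0 = 7.420000: f = 2.547299, f' = 1.420487 → x_1 = 7.420000 - (2.547299)/(1.420487) = 5.626742
x_1 = 5.626742: f = -0.763561, f' = 1.792168 → x_2 = 5.626742 - (-0.763561)/(1.792168) = 6.052796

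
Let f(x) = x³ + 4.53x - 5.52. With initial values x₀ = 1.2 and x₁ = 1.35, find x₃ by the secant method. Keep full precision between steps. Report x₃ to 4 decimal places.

1.0023

f(x_0) = 1.644000, f(x_1) = 3.055875
x_2 = 1.350000 - (3.055875)·(1.350000 - 1.200000)/(3.055875 - (1.644000)) = 1.025339; f(x_2) = 0.202742
x_3 = 1.025339 - (0.202742)·(1.025339 - 1.350000)/(0.202742 - (3.055875)) = 1.002268; f(x_3) = 0.027096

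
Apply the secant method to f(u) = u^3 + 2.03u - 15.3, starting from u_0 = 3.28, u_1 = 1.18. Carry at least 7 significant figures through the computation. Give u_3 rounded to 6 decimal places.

f(u_0) = 26.645952, f(u_1) = -11.261568
u_2 = 1.180000 - (-11.261568)·(1.180000 - 3.280000)/(-11.261568 - (26.645952)) = 1.803868; f(u_2) = -5.768469
u_3 = 1.803868 - (-5.768469)·(1.803868 - 1.180000)/(-5.768469 - (-11.261568)) = 2.459011; f(u_3) = 4.560776

2.459011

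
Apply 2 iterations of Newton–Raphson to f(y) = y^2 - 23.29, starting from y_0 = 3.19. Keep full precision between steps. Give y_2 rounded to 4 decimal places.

4.8427

f'(y) = 2y
y_0 = 3.190000: f = -13.113900, f' = 6.380000 → y_1 = 3.190000 - (-13.113900)/(6.380000) = 5.245470
y_1 = 5.245470: f = 4.224958, f' = 10.490940 → y_2 = 5.245470 - (4.224958)/(10.490940) = 4.842746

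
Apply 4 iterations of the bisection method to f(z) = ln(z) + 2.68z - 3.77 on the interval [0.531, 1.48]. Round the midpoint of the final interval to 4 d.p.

1.3317

f(0.531000) = -2.979913, f(1.480000) = 0.588442 (opposite signs)
step 1: m = 1.005500, f(m) = -1.069775 < 0 → root in [1.005500, 1.480000]
step 2: m = 1.242750, f(m) = -0.222103 < 0 → root in [1.242750, 1.480000]
step 3: m = 1.361375, f(m) = 0.186980 > 0 → root in [1.242750, 1.361375]
step 4: m = 1.302062, f(m) = -0.016523 < 0 → root in [1.302062, 1.361375]
Midpoint of [1.302062, 1.361375] = 1.331719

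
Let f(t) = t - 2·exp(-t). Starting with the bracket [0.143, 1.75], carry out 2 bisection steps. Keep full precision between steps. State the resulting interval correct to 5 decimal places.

f(0.143000) = -1.590508, f(1.750000) = 1.402452 (opposite signs)
step 1: m = 0.946500, f(m) = 0.170306 > 0 → root in [0.143000, 0.946500]
step 2: m = 0.544750, f(m) = -0.615224 < 0 → root in [0.544750, 0.946500]

[0.54475, 0.94650]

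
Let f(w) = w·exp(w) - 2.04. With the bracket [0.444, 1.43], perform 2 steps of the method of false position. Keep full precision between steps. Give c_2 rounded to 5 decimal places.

0.79904

False-position update: c = (a·f(b) − b·f(a))/(f(b) − f(a)); replace the endpoint whose sign matches f(c).
f(0.444000) = -1.347835, f(1.430000) = 3.935540
step 1: c = 0.695537, f(c) = -0.645597 < 0 → new bracket [0.695537, 1.430000]
step 2: c = 0.799041, f(c) = -0.263405 < 0 → new bracket [0.799041, 1.430000]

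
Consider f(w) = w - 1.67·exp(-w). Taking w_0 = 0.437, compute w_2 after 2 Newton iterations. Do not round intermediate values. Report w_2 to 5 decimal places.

Newton update: w ← w − f(w)/f'(w).
f'(w) = 1 + 1.67·exp(-w)
w_0 = 0.437000: f = -0.641772, f' = 2.078772 → w_1 = 0.437000 - (-0.641772)/(2.078772) = 0.745727
w_1 = 0.745727: f = -0.046504, f' = 1.792230 → w_2 = 0.745727 - (-0.046504)/(1.792230) = 0.771674

0.77167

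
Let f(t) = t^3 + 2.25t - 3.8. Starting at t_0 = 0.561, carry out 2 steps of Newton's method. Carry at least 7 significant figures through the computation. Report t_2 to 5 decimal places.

1.11944

f'(t) = 3t^2 + 2.25
t_0 = 0.561000: f = -2.361192, f' = 3.194163 → t_1 = 0.561000 - (-2.361192)/(3.194163) = 1.300221
t_1 = 1.300221: f = 1.323616, f' = 7.321722 → t_2 = 1.300221 - (1.323616)/(7.321722) = 1.119441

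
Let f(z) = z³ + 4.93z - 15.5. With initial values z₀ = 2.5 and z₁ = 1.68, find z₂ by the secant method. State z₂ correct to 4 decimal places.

f(z_0) = 12.450000, f(z_1) = -2.475968
z_2 = 1.680000 - (-2.475968)·(1.680000 - 2.500000)/(-2.475968 - (12.450000)) = 1.816024; f(z_2) = -0.557854

1.8160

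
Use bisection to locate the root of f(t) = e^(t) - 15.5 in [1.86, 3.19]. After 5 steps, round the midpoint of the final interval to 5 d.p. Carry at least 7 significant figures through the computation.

2.75359

f(1.860000) = -9.076263, f(3.190000) = 8.788427 (opposite signs)
step 1: m = 2.525000, f(m) = -3.009105 < 0 → root in [2.525000, 3.190000]
step 2: m = 2.857500, f(m) = 1.917928 > 0 → root in [2.525000, 2.857500]
step 3: m = 2.691250, f(m) = -0.749898 < 0 → root in [2.691250, 2.857500]
step 4: m = 2.774375, f(m) = 0.528606 > 0 → root in [2.691250, 2.774375]
step 5: m = 2.732813, f(m) = -0.123929 < 0 → root in [2.732813, 2.774375]
Midpoint of [2.732813, 2.774375] = 2.753594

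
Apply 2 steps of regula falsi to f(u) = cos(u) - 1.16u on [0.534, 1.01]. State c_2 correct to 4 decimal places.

0.6731

f(0.534000) = 0.241338, f(1.010000) = -0.639739
step 1: c = 0.664382, f(c) = 0.016614 > 0 → new bracket [0.664382, 1.010000]
step 2: c = 0.673131, f(c) = 0.001042 > 0 → new bracket [0.673131, 1.010000]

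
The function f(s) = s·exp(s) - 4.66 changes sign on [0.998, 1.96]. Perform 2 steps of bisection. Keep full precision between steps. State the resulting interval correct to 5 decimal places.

f(0.998000) = -1.952575, f(1.960000) = 9.254681 (opposite signs)
step 1: m = 1.479000, f(m) = 1.830673 > 0 → root in [0.998000, 1.479000]
step 2: m = 1.238500, f(m) = -0.386638 < 0 → root in [1.238500, 1.479000]

[1.23850, 1.47900]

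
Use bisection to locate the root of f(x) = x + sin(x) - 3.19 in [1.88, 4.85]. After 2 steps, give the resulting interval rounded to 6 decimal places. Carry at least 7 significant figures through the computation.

f(1.880000) = -0.357424, f(4.850000) = 0.669453 (opposite signs)
step 1: m = 3.365000, f(m) = -0.046554 < 0 → root in [3.365000, 4.850000]
step 2: m = 4.107500, f(m) = 0.094935 > 0 → root in [3.365000, 4.107500]

[3.365000, 4.107500]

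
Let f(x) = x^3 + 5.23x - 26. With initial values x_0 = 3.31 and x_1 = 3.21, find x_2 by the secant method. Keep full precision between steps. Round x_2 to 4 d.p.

2.5670

f(x_0) = 27.575991, f(x_1) = 23.864461
x_2 = 3.210000 - (23.864461)·(3.210000 - 3.310000)/(23.864461 - (27.575991)) = 2.567018; f(x_2) = 4.341084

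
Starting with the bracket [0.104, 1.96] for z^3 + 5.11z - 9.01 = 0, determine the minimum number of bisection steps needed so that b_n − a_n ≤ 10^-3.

11

Initial width b − a = 1.96 − 0.104 = 1.856000.
After n steps the width is (b−a)/2^n; need (b−a)/2^n ≤ 10^-3.
So n ≥ log₂(1.856000/10^-3) = log₂(1856.0000) ≈ 10.8580.
Hence n = 11.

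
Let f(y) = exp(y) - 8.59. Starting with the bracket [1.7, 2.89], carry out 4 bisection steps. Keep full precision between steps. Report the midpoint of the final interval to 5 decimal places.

2.18344

f(1.700000) = -3.116053, f(2.890000) = 9.403310 (opposite signs)
step 1: m = 2.295000, f(m) = 1.334436 > 0 → root in [1.700000, 2.295000]
step 2: m = 1.997500, f(m) = -1.219393 < 0 → root in [1.997500, 2.295000]
step 3: m = 2.146250, f(m) = -0.037275 < 0 → root in [2.146250, 2.295000]
step 4: m = 2.220625, f(m) = 0.623087 > 0 → root in [2.146250, 2.220625]
Midpoint of [2.146250, 2.220625] = 2.183438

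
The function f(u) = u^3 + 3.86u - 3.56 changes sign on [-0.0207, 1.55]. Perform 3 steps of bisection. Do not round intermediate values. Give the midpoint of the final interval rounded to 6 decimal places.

0.862819

f(-0.020700) = -3.639911, f(1.550000) = 6.146875 (opposite signs)
step 1: m = 0.764650, f(m) = -0.161368 < 0 → root in [0.764650, 1.550000]
step 2: m = 1.157325, f(m) = 2.457397 > 0 → root in [0.764650, 1.157325]
step 3: m = 0.960988, f(m) = 1.036881 > 0 → root in [0.764650, 0.960988]
Midpoint of [0.764650, 0.960988] = 0.862819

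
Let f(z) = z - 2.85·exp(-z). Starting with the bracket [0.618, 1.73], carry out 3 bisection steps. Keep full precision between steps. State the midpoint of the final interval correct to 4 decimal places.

f(0.618000) = -0.918211, f(1.730000) = 1.224739 (opposite signs)
step 1: m = 1.174000, f(m) = 0.292985 > 0 → root in [0.618000, 1.174000]
step 2: m = 0.896000, f(m) = -0.267368 < 0 → root in [0.896000, 1.174000]
step 3: m = 1.035000, f(m) = 0.022605 > 0 → root in [0.896000, 1.035000]
Midpoint of [0.896000, 1.035000] = 0.965500

0.9655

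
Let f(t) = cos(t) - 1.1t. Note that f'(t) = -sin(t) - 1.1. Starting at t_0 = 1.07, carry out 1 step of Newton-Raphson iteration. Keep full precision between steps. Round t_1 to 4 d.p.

t_0 = 1.070000: f = -0.696876, f' = -1.977201 → t_1 = 1.070000 - (-0.696876)/(-1.977201) = 0.717544

0.7175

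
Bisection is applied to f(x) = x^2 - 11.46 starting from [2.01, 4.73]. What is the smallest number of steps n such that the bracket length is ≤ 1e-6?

22

Initial width b − a = 4.73 − 2.01 = 2.720000.
After n steps the width is (b−a)/2^n; need (b−a)/2^n ≤ 1e-6.
So n ≥ log₂(2.720000/1e-6) = log₂(2720000.0000) ≈ 21.3752.
Hence n = 22.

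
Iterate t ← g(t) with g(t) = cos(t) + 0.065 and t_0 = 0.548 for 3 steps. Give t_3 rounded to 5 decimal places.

0.84760

t_1 = g(0.548000) = 0.918568
t_2 = g(0.918568) = 0.671959
t_3 = g(0.671959) = 0.847604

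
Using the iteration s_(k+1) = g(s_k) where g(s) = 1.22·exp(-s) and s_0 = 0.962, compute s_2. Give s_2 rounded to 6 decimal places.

0.765409

s_1 = g(0.962000) = 0.466196
s_2 = g(0.466196) = 0.765409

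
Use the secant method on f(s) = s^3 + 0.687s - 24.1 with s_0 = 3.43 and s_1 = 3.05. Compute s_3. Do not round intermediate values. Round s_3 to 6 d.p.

f(s_0) = 18.610017, f(s_1) = 6.367975
s_2 = 3.050000 - (6.367975)·(3.050000 - 3.430000)/(6.367975 - (18.610017)) = 2.852334; f(s_2) = 1.065609
s_3 = 2.852334 - (1.065609)·(2.852334 - 3.050000)/(1.065609 - (6.367975)) = 2.812610; f(s_3) = 0.082184

2.812610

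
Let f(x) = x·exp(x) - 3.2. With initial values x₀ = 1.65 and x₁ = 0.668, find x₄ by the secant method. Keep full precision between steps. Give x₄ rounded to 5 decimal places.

f(x_0) = 5.391517, f(x_1) = -1.897178
x_2 = 0.668000 - (-1.897178)·(0.668000 - 1.650000)/(-1.897178 - (5.391517)) = 0.923605; f(x_2) = -0.874036
x_3 = 0.923605 - (-0.874036)·(0.923605 - 0.668000)/(-0.874036 - (-1.897178)) = 1.141960; f(x_3) = 0.377651
x_4 = 1.141960 - (0.377651)·(1.141960 - 0.923605)/(0.377651 - (-0.874036)) = 1.076080; f(x_4) = -0.043689

1.07608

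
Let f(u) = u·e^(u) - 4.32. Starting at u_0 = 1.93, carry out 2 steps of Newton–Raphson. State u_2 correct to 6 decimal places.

f'(u) = (u + 1)·e^(u)
u_0 = 1.930000: f = 8.976755, f' = 20.186265 → u_1 = 1.930000 - (8.976755)/(20.186265) = 1.485304
u_1 = 1.485304: f = 2.239558, f' = 10.975865 → u_2 = 1.485304 - (2.239558)/(10.975865) = 1.281260

1.281260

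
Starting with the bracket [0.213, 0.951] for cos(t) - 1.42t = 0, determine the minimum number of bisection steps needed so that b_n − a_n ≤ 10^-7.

23

Initial width b − a = 0.951 − 0.213 = 0.738000.
After n steps the width is (b−a)/2^n; need (b−a)/2^n ≤ 10^-7.
So n ≥ log₂(0.738000/10^-7) = log₂(7380000.0000) ≈ 22.8152.
Hence n = 23.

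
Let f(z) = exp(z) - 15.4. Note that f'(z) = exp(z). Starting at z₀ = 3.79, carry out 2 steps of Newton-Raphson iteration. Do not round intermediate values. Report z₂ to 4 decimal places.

z_0 = 3.790000: f = 28.856400, f' = 44.256400 → z_1 = 3.790000 - (28.856400)/(44.256400) = 3.137972
z_1 = 3.137972: f = 7.657066, f' = 23.057066 → z_2 = 3.137972 - (7.657066)/(23.057066) = 2.805880

2.8059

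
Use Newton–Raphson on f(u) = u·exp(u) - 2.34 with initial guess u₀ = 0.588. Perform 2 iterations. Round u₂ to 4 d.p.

f'(u) = (u + 1)·exp(u)
u_0 = 0.588000: f = -1.281374, f' = 2.859010 → u_1 = 0.588000 - (-1.281374)/(2.859010) = 1.036188
u_1 = 1.036188: f = 0.580447, f' = 5.738900 → u_2 = 1.036188 - (0.580447)/(5.738900) = 0.935045

0.9350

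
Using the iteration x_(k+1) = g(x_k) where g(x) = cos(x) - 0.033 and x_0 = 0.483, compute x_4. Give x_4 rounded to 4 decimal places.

0.6794

x_1 = g(0.483000) = 0.852606
x_2 = g(0.852606) = 0.625023
x_3 = g(0.625023) = 0.777949
x_4 = g(0.777949) = 0.679354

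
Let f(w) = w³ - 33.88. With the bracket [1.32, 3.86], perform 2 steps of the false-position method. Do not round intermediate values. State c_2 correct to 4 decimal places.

f(1.320000) = -31.580032, f(3.860000) = 23.632456
step 1: c = 2.772810, f(c) = -12.561308 < 0 → new bracket [2.772810, 3.860000]
step 2: c = 3.150127, f(c) = -2.620330 < 0 → new bracket [3.150127, 3.860000]

3.1501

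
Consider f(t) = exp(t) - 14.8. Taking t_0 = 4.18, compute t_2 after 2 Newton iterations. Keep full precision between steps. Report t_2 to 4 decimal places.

2.8972

f'(t) = exp(t)
t_0 = 4.180000: f = 50.565853, f' = 65.365853 → t_1 = 4.180000 - (50.565853)/(65.365853) = 3.406418
t_1 = 3.406418: f = 15.357025, f' = 30.157025 → t_2 = 3.406418 - (15.357025)/(30.157025) = 2.897182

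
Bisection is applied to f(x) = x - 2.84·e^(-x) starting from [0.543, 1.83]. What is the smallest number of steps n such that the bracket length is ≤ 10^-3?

Initial width b − a = 1.83 − 0.543 = 1.287000.
After n steps the width is (b−a)/2^n; need (b−a)/2^n ≤ 10^-3.
So n ≥ log₂(1.287000/10^-3) = log₂(1287.0000) ≈ 10.3298.
Hence n = 11.

11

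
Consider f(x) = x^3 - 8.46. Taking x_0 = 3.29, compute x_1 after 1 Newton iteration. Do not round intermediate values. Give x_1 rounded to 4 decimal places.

2.4539

Newton update: x ← x − f(x)/f'(x).
f'(x) = 3x^2
x_0 = 3.290000: f = 27.151289, f' = 32.472300 → x_1 = 3.290000 - (27.151289)/(32.472300) = 2.453863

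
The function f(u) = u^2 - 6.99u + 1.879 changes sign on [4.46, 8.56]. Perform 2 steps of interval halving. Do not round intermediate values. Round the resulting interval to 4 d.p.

f(4.460000) = -9.404800, f(8.560000) = 15.318200 (opposite signs)
step 1: m = 6.510000, f(m) = -1.245800 < 0 → root in [6.510000, 8.560000]
step 2: m = 7.535000, f(m) = 5.985575 > 0 → root in [6.510000, 7.535000]

[6.5100, 7.5350]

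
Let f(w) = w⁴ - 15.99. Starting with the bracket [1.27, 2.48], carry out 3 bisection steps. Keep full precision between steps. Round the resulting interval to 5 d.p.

[1.87500, 2.02625]

f(1.270000) = -13.388554, f(2.480000) = 21.837420 (opposite signs)
step 1: m = 1.875000, f(m) = -3.630381 < 0 → root in [1.875000, 2.480000]
step 2: m = 2.177500, f(m) = 6.491882 > 0 → root in [1.875000, 2.177500]
step 3: m = 2.026250, f(m) = 0.866683 > 0 → root in [1.875000, 2.026250]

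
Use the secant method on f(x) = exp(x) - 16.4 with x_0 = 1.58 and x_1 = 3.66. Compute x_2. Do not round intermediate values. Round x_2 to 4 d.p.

2.2862

f(x_0) = -11.545044, f(x_1) = 22.461343
x_2 = 3.660000 - (22.461343)·(3.660000 - 1.580000)/(22.461343 - (-11.545044)) = 2.286152; f(x_2) = -6.562984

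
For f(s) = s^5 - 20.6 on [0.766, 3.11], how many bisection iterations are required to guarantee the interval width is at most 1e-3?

Initial width b − a = 3.11 − 0.766 = 2.344000.
After n steps the width is (b−a)/2^n; need (b−a)/2^n ≤ 1e-3.
So n ≥ log₂(2.344000/1e-3) = log₂(2344.0000) ≈ 11.1948.
Hence n = 12.

12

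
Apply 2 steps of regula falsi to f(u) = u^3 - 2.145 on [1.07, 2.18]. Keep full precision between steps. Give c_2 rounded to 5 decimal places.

f(1.070000) = -0.919957, f(2.180000) = 8.215232
step 1: c = 1.181782, f(c) = -0.494512 < 0 → new bracket [1.181782, 2.180000]
step 2: c = 1.238458, f(c) = -0.245480 < 0 → new bracket [1.238458, 2.180000]

1.23846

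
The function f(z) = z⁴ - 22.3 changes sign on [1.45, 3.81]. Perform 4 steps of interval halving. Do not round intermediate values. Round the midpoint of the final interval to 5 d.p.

f(1.450000) = -17.879494, f(3.810000) = 188.417159 (opposite signs)
step 1: m = 2.630000, f(m) = 25.543506 > 0 → root in [1.450000, 2.630000]
step 2: m = 2.040000, f(m) = -4.981085 < 0 → root in [2.040000, 2.630000]
step 3: m = 2.335000, f(m) = 7.426757 > 0 → root in [2.040000, 2.335000]
step 4: m = 2.187500, f(m) = 0.597720 > 0 → root in [2.040000, 2.187500]
Midpoint of [2.040000, 2.187500] = 2.113750

2.11375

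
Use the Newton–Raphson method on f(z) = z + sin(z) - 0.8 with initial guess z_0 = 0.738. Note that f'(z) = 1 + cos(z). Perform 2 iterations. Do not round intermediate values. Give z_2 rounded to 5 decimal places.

0.40548

z_0 = 0.738000: f = 0.610810, f' = 1.739816 → z_1 = 0.738000 - (0.610810)/(1.739816) = 0.386923
z_1 = 0.386923: f = -0.035737, f' = 1.926075 → z_2 = 0.386923 - (-0.035737)/(1.926075) = 0.405477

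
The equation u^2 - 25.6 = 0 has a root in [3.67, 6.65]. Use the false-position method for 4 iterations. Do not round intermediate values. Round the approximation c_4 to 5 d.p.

f(3.670000) = -12.131100, f(6.650000) = 18.622500
step 1: c = 4.845494, f(c) = -2.121186 < 0 → new bracket [4.845494, 6.650000]
step 2: c = 5.030017, f(c) = -0.298924 < 0 → new bracket [5.030017, 6.650000]
step 3: c = 5.055610, f(c) = -0.040805 < 0 → new bracket [5.055610, 6.650000]
step 4: c = 5.059096, f(c) = -0.005546 < 0 → new bracket [5.059096, 6.650000]

5.05910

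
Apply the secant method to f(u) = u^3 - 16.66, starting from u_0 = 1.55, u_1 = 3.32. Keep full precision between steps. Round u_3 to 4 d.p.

2.4727

f(u_0) = -12.936125, f(u_1) = 19.934368
u_2 = 3.320000 - (19.934368)·(3.320000 - 1.550000)/(19.934368 - (-12.936125)) = 2.246580; f(u_2) = -5.321231
u_3 = 2.246580 - (-5.321231)·(2.246580 - 3.320000)/(-5.321231 - (19.934368)) = 2.472745; f(u_3) = -1.540486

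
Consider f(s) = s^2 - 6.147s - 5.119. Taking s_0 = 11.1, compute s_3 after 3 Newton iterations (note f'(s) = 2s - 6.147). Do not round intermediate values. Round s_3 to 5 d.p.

6.89191

Newton update: s ← s − f(s)/f'(s).
s_0 = 11.100000: f = 49.859300, f' = 16.053000 → s_1 = 11.100000 - (49.859300)/(16.053000) = 7.994082
s_1 = 7.994082: f = 9.646726, f' = 9.841164 → s_2 = 7.994082 - (9.646726)/(9.841164) = 7.013840
s_2 = 7.013840: f = 0.960875, f' = 7.880679 → s_3 = 7.013840 - (0.960875)/(7.880679) = 6.891912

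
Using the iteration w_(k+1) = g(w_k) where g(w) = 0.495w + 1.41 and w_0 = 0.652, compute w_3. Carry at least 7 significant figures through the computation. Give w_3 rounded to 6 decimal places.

2.532515

w_1 = g(0.652000) = 1.732740
w_2 = g(1.732740) = 2.267706
w_3 = g(2.267706) = 2.532515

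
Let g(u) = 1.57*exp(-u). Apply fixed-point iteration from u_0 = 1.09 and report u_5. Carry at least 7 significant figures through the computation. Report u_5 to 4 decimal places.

0.6758

u_1 = g(1.090000) = 0.527860
u_2 = g(0.527860) = 0.926090
u_3 = g(0.926090) = 0.621876
u_4 = g(0.621876) = 0.842990
u_5 = g(0.842990) = 0.675762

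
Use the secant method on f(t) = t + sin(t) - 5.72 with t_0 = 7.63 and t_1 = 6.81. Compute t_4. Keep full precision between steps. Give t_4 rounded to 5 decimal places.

5.99976

f(t_0) = 2.885021, f(t_1) = 1.592782
t_2 = 6.810000 - (1.592782)·(6.810000 - 7.630000)/(1.592782 - (2.885021)) = 5.799287; f(t_2) = -0.385946
t_3 = 5.799287 - (-0.385946)·(5.799287 - 6.810000)/(-0.385946 - (1.592782)) = 5.996424; f(t_3) = -0.006423
t_4 = 5.996424 - (-0.006423)·(5.996424 - 5.799287)/(-0.006423 - (-0.385946)) = 5.999760; f(t_4) = 0.000115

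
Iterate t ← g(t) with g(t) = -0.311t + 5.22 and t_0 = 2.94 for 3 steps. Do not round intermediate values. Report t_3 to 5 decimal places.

t_1 = g(2.940000) = 4.305660
t_2 = g(4.305660) = 3.880940
t_3 = g(3.880940) = 4.013028

4.01303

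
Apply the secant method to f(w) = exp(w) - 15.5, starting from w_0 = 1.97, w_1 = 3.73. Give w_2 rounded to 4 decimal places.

f(w_0) = -8.329324, f(w_1) = 26.179108
w_2 = 3.730000 - (26.179108)·(3.730000 - 1.970000)/(26.179108 - (-8.329324)) = 2.394812; f(w_2) = -4.533859

2.3948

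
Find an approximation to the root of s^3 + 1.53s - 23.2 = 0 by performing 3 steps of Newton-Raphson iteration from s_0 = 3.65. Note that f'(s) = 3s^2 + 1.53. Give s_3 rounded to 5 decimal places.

2.67361

s_0 = 3.650000: f = 31.011625, f' = 41.497500 → s_1 = 3.650000 - (31.011625)/(41.497500) = 2.902687
s_1 = 2.902687: f = 5.697965, f' = 26.806774 → s_2 = 2.902687 - (5.697965)/(26.806774) = 2.690130
s_2 = 2.690130: f = 0.383831, f' = 23.240399 → s_3 = 2.690130 - (0.383831)/(23.240399) = 2.673614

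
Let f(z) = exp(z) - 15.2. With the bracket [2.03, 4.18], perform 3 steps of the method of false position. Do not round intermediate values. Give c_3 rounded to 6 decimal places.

2.586484

f(2.030000) = -7.585914, f(4.180000) = 50.165853
step 1: c = 2.312411, f(c) = -5.101260 < 0 → new bracket [2.312411, 4.180000]
step 2: c = 2.484793, f(c) = -3.201367 < 0 → new bracket [2.484793, 4.180000]
step 3: c = 2.586484, f(c) = -1.917014 < 0 → new bracket [2.586484, 4.180000]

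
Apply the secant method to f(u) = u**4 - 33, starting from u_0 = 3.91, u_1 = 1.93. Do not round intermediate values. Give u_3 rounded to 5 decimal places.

f(u_0) = 200.726002, f(u_1) = -19.125120
u_2 = 1.930000 - (-19.125120)·(1.930000 - 3.910000)/(-19.125120 - (200.726002)) = 2.102243; f(u_2) = -13.468690
u_3 = 2.102243 - (-13.468690)·(2.102243 - 1.930000)/(-13.468690 - (-19.125120)) = 2.512375; f(u_3) = 6.841677

2.51237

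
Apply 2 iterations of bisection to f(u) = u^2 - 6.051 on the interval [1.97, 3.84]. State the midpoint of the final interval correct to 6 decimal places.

f(1.970000) = -2.170100, f(3.840000) = 8.694600 (opposite signs)
step 1: m = 2.905000, f(m) = 2.388025 > 0 → root in [1.970000, 2.905000]
step 2: m = 2.437500, f(m) = -0.109594 < 0 → root in [2.437500, 2.905000]
Midpoint of [2.437500, 2.905000] = 2.671250

2.671250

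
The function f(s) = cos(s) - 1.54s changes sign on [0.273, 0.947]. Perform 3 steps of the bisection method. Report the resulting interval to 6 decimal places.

f(0.273000) = 0.542546, f(0.947000) = -0.874259 (opposite signs)
step 1: m = 0.610000, f(m) = -0.119752 < 0 → root in [0.273000, 0.610000]
step 2: m = 0.441500, f(m) = 0.224202 > 0 → root in [0.441500, 0.610000]
step 3: m = 0.525750, f(m) = 0.055293 > 0 → root in [0.525750, 0.610000]

[0.525750, 0.610000]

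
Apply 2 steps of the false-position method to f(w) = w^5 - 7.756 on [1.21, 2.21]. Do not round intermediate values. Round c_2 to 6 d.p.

1.383804

f(1.210000) = -5.162258, f(2.210000) = 44.962297
step 1: c = 1.312989, f(c) = -3.853843 < 0 → new bracket [1.312989, 2.210000]
step 2: c = 1.383804, f(c) = -2.681735 < 0 → new bracket [1.383804, 2.210000]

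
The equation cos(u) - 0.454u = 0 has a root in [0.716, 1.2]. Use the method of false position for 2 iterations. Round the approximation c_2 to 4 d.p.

1.0655

f(0.716000) = 0.429373, f(1.200000) = -0.182442
step 1: c = 1.055672, f(c) = 0.013368 > 0 → new bracket [1.055672, 1.200000]
step 2: c = 1.065525, f(c) = 0.000296 > 0 → new bracket [1.065525, 1.200000]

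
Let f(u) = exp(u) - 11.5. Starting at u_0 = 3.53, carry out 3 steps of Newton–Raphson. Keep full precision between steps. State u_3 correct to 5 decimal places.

2.44536

Newton update: u ← u − f(u)/f'(u).
f'(u) = exp(u)
u_0 = 3.530000: f = 22.623968, f' = 34.123968 → u_1 = 3.530000 - (22.623968)/(34.123968) = 2.867007
u_1 = 2.867007: f = 6.084301, f' = 17.584301 → u_2 = 2.867007 - (6.084301)/(17.584301) = 2.520999
u_2 = 2.520999: f = 0.941019, f' = 12.441019 → u_3 = 2.520999 - (0.941019)/(12.441019) = 2.445361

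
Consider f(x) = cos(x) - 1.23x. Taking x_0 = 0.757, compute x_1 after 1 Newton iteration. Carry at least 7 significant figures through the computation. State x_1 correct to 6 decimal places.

0.650460

f'(x) = -sin(x) - 1.23
x_0 = 0.757000: f = -0.204210, f' = -1.916744 → x_1 = 0.757000 - (-0.204210)/(-1.916744) = 0.650460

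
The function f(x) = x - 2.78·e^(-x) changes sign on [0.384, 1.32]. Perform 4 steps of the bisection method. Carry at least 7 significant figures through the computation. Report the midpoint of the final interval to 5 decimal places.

f(0.384000) = -1.509545, f(1.320000) = 0.577364 (opposite signs)
step 1: m = 0.852000, f(m) = -0.333839 < 0 → root in [0.852000, 1.320000]
step 2: m = 1.086000, f(m) = 0.147572 > 0 → root in [0.852000, 1.086000]
step 3: m = 0.969000, f(m) = -0.085905 < 0 → root in [0.969000, 1.086000]
step 4: m = 1.027500, f(m) = 0.032536 > 0 → root in [0.969000, 1.027500]
Midpoint of [0.969000, 1.027500] = 0.998250

0.99825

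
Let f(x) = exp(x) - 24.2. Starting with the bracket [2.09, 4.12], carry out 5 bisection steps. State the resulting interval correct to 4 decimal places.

f(2.090000) = -16.115085, f(4.120000) = 37.359242 (opposite signs)
step 1: m = 3.105000, f(m) = -1.890781 < 0 → root in [3.105000, 4.120000]
step 2: m = 3.612500, f(m) = 12.858584 > 0 → root in [3.105000, 3.612500]
step 3: m = 3.358750, f(m) = 4.553227 > 0 → root in [3.105000, 3.358750]
step 4: m = 3.231875, f(m) = 1.127101 > 0 → root in [3.105000, 3.231875]
step 5: m = 3.168437, f(m) = -0.429686 < 0 → root in [3.168437, 3.231875]

[3.1684, 3.2319]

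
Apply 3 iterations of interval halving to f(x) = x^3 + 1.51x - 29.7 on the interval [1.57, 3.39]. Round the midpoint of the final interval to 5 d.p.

f(1.570000) = -23.459407, f(3.390000) = 14.377119 (opposite signs)
step 1: m = 2.480000, f(m) = -10.702208 < 0 → root in [2.480000, 3.390000]
step 2: m = 2.935000, f(m) = 0.014600 > 0 → root in [2.480000, 2.935000]
step 3: m = 2.707500, f(m) = -5.764194 < 0 → root in [2.707500, 2.935000]
Midpoint of [2.707500, 2.935000] = 2.821250

2.82125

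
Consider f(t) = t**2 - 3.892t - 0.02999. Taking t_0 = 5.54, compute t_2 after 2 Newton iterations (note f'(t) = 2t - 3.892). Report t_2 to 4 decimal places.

Newton update: t ← t − f(t)/f'(t).
t_0 = 5.540000: f = 9.099930, f' = 7.188000 → t_1 = 5.540000 - (9.099930)/(7.188000) = 4.274011
t_1 = 4.274011: f = 1.602729, f' = 4.656022 → t_2 = 4.274011 - (1.602729)/(4.656022) = 3.929784

3.9298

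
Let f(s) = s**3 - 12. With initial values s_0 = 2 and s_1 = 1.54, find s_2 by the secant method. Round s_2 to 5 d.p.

2.42321

f(s_0) = -4.000000, f(s_1) = -8.347736
s_2 = 1.540000 - (-8.347736)·(1.540000 - 2.000000)/(-8.347736 - (-4.000000)) = 2.423209; f(s_2) = 2.228938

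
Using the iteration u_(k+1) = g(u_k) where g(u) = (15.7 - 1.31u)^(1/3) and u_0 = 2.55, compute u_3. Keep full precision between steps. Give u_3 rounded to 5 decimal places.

u_1 = g(2.550000) = 2.312066
u_2 = g(2.312066) = 2.331341
u_3 = g(2.331341) = 2.329792

2.32979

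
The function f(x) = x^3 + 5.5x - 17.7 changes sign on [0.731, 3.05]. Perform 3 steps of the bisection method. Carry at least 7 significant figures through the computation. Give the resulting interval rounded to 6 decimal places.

f(0.731000) = -13.288882, f(3.050000) = 27.447625 (opposite signs)
step 1: m = 1.890500, f(m) = -0.545621 < 0 → root in [1.890500, 3.050000]
step 2: m = 2.470250, f(m) = 10.960174 > 0 → root in [1.890500, 2.470250]
step 3: m = 2.180375, f(m) = 4.657642 > 0 → root in [1.890500, 2.180375]

[1.890500, 2.180375]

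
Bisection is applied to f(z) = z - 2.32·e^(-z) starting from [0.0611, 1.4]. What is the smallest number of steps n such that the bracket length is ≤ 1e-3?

Initial width b − a = 1.4 − 0.0611 = 1.338900.
After n steps the width is (b−a)/2^n; need (b−a)/2^n ≤ 1e-3.
So n ≥ log₂(1.338900/1e-3) = log₂(1338.9000) ≈ 10.3868.
Hence n = 11.

11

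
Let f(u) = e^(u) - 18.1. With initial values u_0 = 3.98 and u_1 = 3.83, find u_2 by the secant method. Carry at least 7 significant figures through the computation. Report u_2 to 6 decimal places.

3.267335

f(u_0) = 35.417034, f(u_1) = 27.962538
u_2 = 3.830000 - (27.962538)·(3.830000 - 3.980000)/(27.962538 - (35.417034)) = 3.267335; f(u_2) = 8.141324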